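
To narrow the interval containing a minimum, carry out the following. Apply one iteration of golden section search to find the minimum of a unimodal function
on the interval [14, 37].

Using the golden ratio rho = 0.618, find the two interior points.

Golden section search on [14, 37].
Golden ratio rho = 0.618 (approx).
Interior points:
  x_1 = 14 + (1-0.618)*23 = 22.7860
  x_2 = 14 + 0.618*23 = 28.2140
Compare f(x_1) and f(x_2) to determine which subinterval to keep.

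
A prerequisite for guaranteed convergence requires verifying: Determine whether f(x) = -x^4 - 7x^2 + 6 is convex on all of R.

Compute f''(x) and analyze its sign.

f(x) = -x^4 - 7x^2 + 6
f'(x) = -4x^3 + -14x
f''(x) = -12x^2 + -14
f''(x) = -12x^2 + -14 <= -14 < 0 for all x
Therefore, f is concave on R.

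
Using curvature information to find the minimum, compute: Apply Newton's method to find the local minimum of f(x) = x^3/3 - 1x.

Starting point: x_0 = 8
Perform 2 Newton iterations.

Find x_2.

f(x) = x^3/3 - 1x
f'(x) = x^2 - 1, f''(x) = 2x
Newton update: x_{n+1} = x_n - (x_n^2 - 1)/(2*x_n)
Step 1: x_0 = 8, f'=63, f''=16, x_1 = 65/16
Step 2: x_1 = 65/16, f'=3969/256, f''=65/8, x_2 = 4481/2080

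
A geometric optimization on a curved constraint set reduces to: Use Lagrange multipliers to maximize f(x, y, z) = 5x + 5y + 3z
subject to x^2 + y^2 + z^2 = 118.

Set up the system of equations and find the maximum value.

Lagrange conditions: 5 = 2*lambda*x, 5 = 2*lambda*y, 3 = 2*lambda*z
So x:5 = y:5 = z:3, i.e. x = 5t, y = 5t, z = 3t
Constraint: t^2*(5^2 + 5^2 + 3^2) = 118
  t^2 * 59 = 118  =>  t = sqrt(2)
Maximum = 5*5t + 5*5t + 3*3t = 59*sqrt(2) = sqrt(6962)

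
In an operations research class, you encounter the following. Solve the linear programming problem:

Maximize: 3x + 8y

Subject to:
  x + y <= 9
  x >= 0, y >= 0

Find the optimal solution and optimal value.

The feasible region has vertices at [(0, 0), (9, 0), (0, 9)].
Checking objective 3x + 8y at each vertex:
  (0, 0): 3*0 + 8*0 = 0
  (9, 0): 3*9 + 8*0 = 27
  (0, 9): 3*0 + 8*9 = 72
Maximum is 72 at (0, 9).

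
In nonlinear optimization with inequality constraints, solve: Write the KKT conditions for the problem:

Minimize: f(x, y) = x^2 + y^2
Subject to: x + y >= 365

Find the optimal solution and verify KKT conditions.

KKT conditions for min x^2 + y^2 s.t. x + y >= 365:
Stationarity: 2x = mu, 2y = mu
So x = y = mu/2.
Complementary slackness: mu*(x + y - 365) = 0
Primal feasibility: x + y >= 365; dual feasibility: mu >= 0
If mu = 0 then x = y = 0, but 0 + 0 < 365 is infeasible, so the constraint is active.
Constraint active: x + y = 2*(mu/2) = 365 => mu = 365
x = y = 365/2, f = 133225/2
Verify: stationarity 2*(365/2) = 365 = mu; primal 365/2 + 365/2 = 365 >= 365; dual mu = 365 >= 0; complementary slackness 365*(365 - 365) = 0. All KKT conditions hold.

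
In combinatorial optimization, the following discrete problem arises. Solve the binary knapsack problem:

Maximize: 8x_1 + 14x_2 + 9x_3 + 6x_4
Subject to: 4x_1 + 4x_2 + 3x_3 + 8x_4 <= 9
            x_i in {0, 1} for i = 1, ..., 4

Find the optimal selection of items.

Items: item 1 (v=8, w=4), item 2 (v=14, w=4), item 3 (v=9, w=3), item 4 (v=6, w=8)
Capacity: 9
Checking all 16 subsets (w = total weight, v = total value):
  {}: w = 0, v = 0
  {1}: w = 4, v = 8
  {2}: w = 4, v = 14
  {3}: w = 3, v = 9
  {4}: w = 8, v = 6
  {1, 2}: w = 8, v = 22
  {1, 3}: w = 7, v = 17
  {1, 4}: w = 12 > 9, infeasible
  {2, 3}: w = 7, v = 23
  {2, 4}: w = 12 > 9, infeasible
  {3, 4}: w = 11 > 9, infeasible
  {1, 2, 3}: w = 11 > 9, infeasible
  {1, 2, 4}: w = 16 > 9, infeasible
  {1, 3, 4}: w = 15 > 9, infeasible
  {2, 3, 4}: w = 15 > 9, infeasible
  {1, 2, 3, 4}: w = 19 > 9, infeasible
Best feasible subset: items [2, 3]
Total weight: 7 <= 9, total value: 23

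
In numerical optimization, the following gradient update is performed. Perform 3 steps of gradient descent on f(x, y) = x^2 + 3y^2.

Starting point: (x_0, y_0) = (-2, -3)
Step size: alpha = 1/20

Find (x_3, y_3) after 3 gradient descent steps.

f(x,y) = x^2 + 3y^2
grad_x = 2x + 0y, grad_y = 6y + 0x
Step 1: grad = (-4, -18), (-9/5, -21/10)
Step 2: grad = (-18/5, -63/5), (-81/50, -147/100)
Step 3: grad = (-81/25, -441/50), (-729/500, -1029/1000)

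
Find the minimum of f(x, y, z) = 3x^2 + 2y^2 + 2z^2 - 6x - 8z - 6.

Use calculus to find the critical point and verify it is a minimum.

f(x,y,z) = 3x^2 + 2y^2 + 2z^2 - 6x - 8z - 6
df/dx = 6x + (-6) = 0 => x = 1
df/dy = 4y + (0) = 0 => y = 0
df/dz = 4z + (-8) = 0 => z = 2
f(1,0,2) = 3*(1)^2 + 2*(0)^2 + 2*(2)^2 + -6*(1) + -8*(2) + -6 = -17
Hessian is diagonal with entries 6, 4, 4 > 0, confirmed minimum.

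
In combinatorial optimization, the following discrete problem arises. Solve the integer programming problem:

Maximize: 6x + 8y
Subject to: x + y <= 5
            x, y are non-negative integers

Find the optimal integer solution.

Objective: 6x + 8y, constraint: x + y <= 5
Coefficient of y is 8 > coefficient of x is 6, so allocate the entire budget to y.
Optimal: x = 0, y = 5, value = 40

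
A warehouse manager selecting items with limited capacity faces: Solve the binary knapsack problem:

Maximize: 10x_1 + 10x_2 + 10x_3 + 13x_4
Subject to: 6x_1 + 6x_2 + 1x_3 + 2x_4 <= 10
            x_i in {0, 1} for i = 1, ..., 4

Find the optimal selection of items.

Items: item 1 (v=10, w=6), item 2 (v=10, w=6), item 3 (v=10, w=1), item 4 (v=13, w=2)
Capacity: 10
Checking all 16 subsets (w = total weight, v = total value):
  {}: w = 0, v = 0
  {1}: w = 6, v = 10
  {2}: w = 6, v = 10
  {3}: w = 1, v = 10
  {4}: w = 2, v = 13
  {1, 2}: w = 12 > 10, infeasible
  {1, 3}: w = 7, v = 20
  {1, 4}: w = 8, v = 23
  {2, 3}: w = 7, v = 20
  {2, 4}: w = 8, v = 23
  {3, 4}: w = 3, v = 23
  {1, 2, 3}: w = 13 > 10, infeasible
  {1, 2, 4}: w = 14 > 10, infeasible
  {1, 3, 4}: w = 9, v = 33
  {2, 3, 4}: w = 9, v = 33
  {1, 2, 3, 4}: w = 15 > 10, infeasible
Best feasible subset: items [1, 3, 4]
(The same value 33 is also attained by {2, 3, 4}.)
Total weight: 9 <= 10, total value: 33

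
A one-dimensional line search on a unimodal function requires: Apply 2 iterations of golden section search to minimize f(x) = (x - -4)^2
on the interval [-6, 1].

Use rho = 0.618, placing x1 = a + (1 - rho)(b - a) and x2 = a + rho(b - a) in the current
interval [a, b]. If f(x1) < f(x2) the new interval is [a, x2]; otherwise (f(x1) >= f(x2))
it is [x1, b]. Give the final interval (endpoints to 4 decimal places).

Golden section search for min of f(x) = (x - -4)^2 on [-6, 1].
Each step: x1 = a + (1 - rho)(b - a), x2 = a + rho(b - a); if f(x1) < f(x2) keep [a, x2], otherwise keep [x1, b].
Step 1: [-6.0000, 1.0000], x1=-3.3260 (f=0.4543), x2=-1.6740 (f=5.4103); f(x1) < f(x2) => keep [-6.0000, -1.6740]
Step 2: [-6.0000, -1.6740], x1=-4.3475 (f=0.1207), x2=-3.3265 (f=0.4536); f(x1) < f(x2) => keep [-6.0000, -3.3265]
Final interval: [-6.0000, -3.3265]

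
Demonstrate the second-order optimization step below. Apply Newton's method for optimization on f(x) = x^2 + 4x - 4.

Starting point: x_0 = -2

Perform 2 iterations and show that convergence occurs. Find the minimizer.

f(x) = x^2 + 4x - 4, f'(x) = 2x + (4), f''(x) = 2
Step 1: f'(-2) = 0, x_1 = -2 - 0/2 = -2
Step 2: f'(-2) = 0, x_2 = -2 (converged)
Newton's method converges in 1 step for quadratics.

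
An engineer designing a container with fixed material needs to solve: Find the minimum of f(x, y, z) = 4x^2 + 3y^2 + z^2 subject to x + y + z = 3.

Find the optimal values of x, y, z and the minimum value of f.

Using Lagrange multipliers on f = 4x^2 + 3y^2 + z^2 with constraint x + y + z = 3:
Conditions: 2*4*x = lambda, 2*3*y = lambda, 2*1*z = lambda
So x = lambda/8, y = lambda/6, z = lambda/2
Substituting into constraint: lambda * (19/24) = 3
lambda = 72/19
x = 9/19, y = 12/19, z = 36/19
Minimum value = 108/19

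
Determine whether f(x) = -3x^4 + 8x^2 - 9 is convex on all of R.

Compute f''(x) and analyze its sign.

f(x) = -3x^4 + 8x^2 - 9
f'(x) = -12x^3 + 16x
f''(x) = -36x^2 + 16
f''(x) = -36x^2 + 16 -> -inf as |x| -> inf
Therefore, f is not globally convex on R.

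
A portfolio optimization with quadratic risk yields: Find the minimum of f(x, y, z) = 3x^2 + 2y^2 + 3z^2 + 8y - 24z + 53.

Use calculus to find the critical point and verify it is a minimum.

f(x,y,z) = 3x^2 + 2y^2 + 3z^2 + 8y - 24z + 53
df/dx = 6x + (0) = 0 => x = 0
df/dy = 4y + (8) = 0 => y = -2
df/dz = 6z + (-24) = 0 => z = 4
f(0,-2,4) = 3*(0)^2 + 2*(-2)^2 + 3*(4)^2 + 8*(-2) + -24*(4) + 53 = -3
Hessian is diagonal with entries 6, 4, 6 > 0, confirmed minimum.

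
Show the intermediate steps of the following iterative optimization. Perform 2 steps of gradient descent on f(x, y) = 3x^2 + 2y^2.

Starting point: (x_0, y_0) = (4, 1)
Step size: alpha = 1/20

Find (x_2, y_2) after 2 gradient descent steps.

f(x,y) = 3x^2 + 2y^2
grad_x = 6x + 0y, grad_y = 4y + 0x
Step 1: grad = (24, 4), (14/5, 4/5)
Step 2: grad = (84/5, 16/5), (49/25, 16/25)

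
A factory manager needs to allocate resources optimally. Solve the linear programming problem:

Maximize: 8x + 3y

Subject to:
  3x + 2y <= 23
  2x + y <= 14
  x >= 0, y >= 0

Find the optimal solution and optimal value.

Feasible vertices: (0, 0), (0, 23/2), (5, 4), (7, 0)
Objective 8x + 3y at each:
  (0, 0): 0
  (0, 23/2): 69/2
  (5, 4): 52
  (7, 0): 56
Maximum is 56 at (7, 0).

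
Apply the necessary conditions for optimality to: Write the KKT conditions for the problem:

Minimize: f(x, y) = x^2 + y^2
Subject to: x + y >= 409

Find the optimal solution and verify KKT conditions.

KKT conditions for min x^2 + y^2 s.t. x + y >= 409:
Stationarity: 2x = mu, 2y = mu
So x = y = mu/2.
Complementary slackness: mu*(x + y - 409) = 0
Primal feasibility: x + y >= 409; dual feasibility: mu >= 0
If mu = 0 then x = y = 0, but 0 + 0 < 409 is infeasible, so the constraint is active.
Constraint active: x + y = 2*(mu/2) = 409 => mu = 409
x = y = 409/2, f = 167281/2
Verify: stationarity 2*(409/2) = 409 = mu; primal 409/2 + 409/2 = 409 >= 409; dual mu = 409 >= 0; complementary slackness 409*(409 - 409) = 0. All KKT conditions hold.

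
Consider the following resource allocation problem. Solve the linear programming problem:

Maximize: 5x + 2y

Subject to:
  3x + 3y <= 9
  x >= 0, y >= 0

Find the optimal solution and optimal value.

The feasible region has vertices at [(0, 0), (3, 0), (0, 3)].
Checking objective 5x + 2y at each vertex:
  (0, 0): 5*0 + 2*0 = 0
  (3, 0): 5*3 + 2*0 = 15
  (0, 3): 5*0 + 2*3 = 6
Maximum is 15 at (3, 0).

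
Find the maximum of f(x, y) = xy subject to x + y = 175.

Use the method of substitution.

Substitute y = 175 - x into f(x,y) = xy:
g(x) = x(175 - x) = 175x - x^2
g'(x) = 175 - 2x = 0  =>  x = 175/2
y = 175 - 175/2 = 175/2
Maximum value = (175/2) * (175/2) = 30625/4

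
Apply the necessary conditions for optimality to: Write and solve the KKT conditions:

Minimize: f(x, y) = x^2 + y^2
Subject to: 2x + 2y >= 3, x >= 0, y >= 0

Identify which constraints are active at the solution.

KKT conditions for min x^2 + y^2 s.t. 2x + 2y >= 3, x >= 0, y >= 0:
Stationarity: 2x = mu*2 + mu_x, 2y = mu*2 + mu_y, with mu, mu_x, mu_y >= 0
Complementary slackness: mu*(2x + 2y - 3) = 0, mu_x*x = 0, mu_y*y = 0
(0, 0) is infeasible (2*0 + 2*0 < 3), so if mu = 0 stationarity would force x = mu_x/2 >= 0, y = mu_y/2 >= 0 with mu_x*x = mu_y*y = 0, i.e. x = y = 0: contradiction. Hence mu > 0 and 2x + 2y = 3 is active.
Try x > 0, y > 0 (so mu_x = mu_y = 0): x = 2*mu/2, y = 2*mu/2
Substitute: 2*(2*mu/2) + 2*(2*mu/2) = 3
  mu*8/2 = 3 => mu = 3/4
x* = 3/4 > 0, y* = 3/4 > 0, consistent with mu_x = mu_y = 0.
f is convex and the constraints are linear, so this KKT point is the global minimum.
f* = 9/8
Active constraints: 2x + 2y >= 3 (holds with equality, mu = 3/4 > 0); x >= 0 and y >= 0 are inactive (mu_x = mu_y = 0).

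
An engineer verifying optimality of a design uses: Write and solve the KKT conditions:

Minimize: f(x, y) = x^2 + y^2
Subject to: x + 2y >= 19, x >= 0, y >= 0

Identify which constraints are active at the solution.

KKT conditions for min x^2 + y^2 s.t. 1x + 2y >= 19, x >= 0, y >= 0:
Stationarity: 2x = mu*1 + mu_x, 2y = mu*2 + mu_y, with mu, mu_x, mu_y >= 0
Complementary slackness: mu*(x + 2y - 19) = 0, mu_x*x = 0, mu_y*y = 0
(0, 0) is infeasible (1*0 + 2*0 < 19), so if mu = 0 stationarity would force x = mu_x/2 >= 0, y = mu_y/2 >= 0 with mu_x*x = mu_y*y = 0, i.e. x = y = 0: contradiction. Hence mu > 0 and x + 2y = 19 is active.
Try x > 0, y > 0 (so mu_x = mu_y = 0): x = 1*mu/2, y = 2*mu/2
Substitute: 1*(1*mu/2) + 2*(2*mu/2) = 19
  mu*5/2 = 19 => mu = 38/5
x* = 19/5 > 0, y* = 38/5 > 0, consistent with mu_x = mu_y = 0.
f is convex and the constraints are linear, so this KKT point is the global minimum.
f* = 361/5
Active constraints: x + 2y >= 19 (holds with equality, mu = 38/5 > 0); x >= 0 and y >= 0 are inactive (mu_x = mu_y = 0).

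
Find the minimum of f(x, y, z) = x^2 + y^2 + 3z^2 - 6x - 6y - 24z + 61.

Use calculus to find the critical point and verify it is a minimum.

f(x,y,z) = x^2 + y^2 + 3z^2 - 6x - 6y - 24z + 61
df/dx = 2x + (-6) = 0 => x = 3
df/dy = 2y + (-6) = 0 => y = 3
df/dz = 6z + (-24) = 0 => z = 4
f(3,3,4) = 1*(3)^2 + 1*(3)^2 + 3*(4)^2 + -6*(3) + -6*(3) + -24*(4) + 61 = -5
Hessian is diagonal with entries 2, 2, 6 > 0, confirmed minimum.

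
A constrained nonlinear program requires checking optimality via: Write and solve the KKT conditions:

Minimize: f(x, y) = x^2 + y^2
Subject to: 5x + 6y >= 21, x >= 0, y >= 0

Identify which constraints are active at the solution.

KKT conditions for min x^2 + y^2 s.t. 5x + 6y >= 21, x >= 0, y >= 0:
Stationarity: 2x = mu*5 + mu_x, 2y = mu*6 + mu_y, with mu, mu_x, mu_y >= 0
Complementary slackness: mu*(5x + 6y - 21) = 0, mu_x*x = 0, mu_y*y = 0
(0, 0) is infeasible (5*0 + 6*0 < 21), so if mu = 0 stationarity would force x = mu_x/2 >= 0, y = mu_y/2 >= 0 with mu_x*x = mu_y*y = 0, i.e. x = y = 0: contradiction. Hence mu > 0 and 5x + 6y = 21 is active.
Try x > 0, y > 0 (so mu_x = mu_y = 0): x = 5*mu/2, y = 6*mu/2
Substitute: 5*(5*mu/2) + 6*(6*mu/2) = 21
  mu*61/2 = 21 => mu = 42/61
x* = 105/61 > 0, y* = 126/61 > 0, consistent with mu_x = mu_y = 0.
f is convex and the constraints are linear, so this KKT point is the global minimum.
f* = 441/61
Active constraints: 5x + 6y >= 21 (holds with equality, mu = 42/61 > 0); x >= 0 and y >= 0 are inactive (mu_x = mu_y = 0).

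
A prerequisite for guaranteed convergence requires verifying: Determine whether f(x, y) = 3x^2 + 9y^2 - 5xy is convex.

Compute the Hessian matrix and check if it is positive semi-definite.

f(x,y) = 3x^2 + 9y^2 - 5xy
Hessian H = [[6, -5], [-5, 18]]
trace(H) = 24, det(H) = 83
Eigenvalues: (24 +/- sqrt(244)) / 2 = 19.81, 4.19
Since both eigenvalues > 0, f is convex.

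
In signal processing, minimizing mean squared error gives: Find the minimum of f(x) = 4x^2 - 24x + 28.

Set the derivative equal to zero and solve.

f(x) = 4x^2 - 24x + 28
f'(x) = 8x + (-24) = 0
x = 24/8 = 3
f(3) = -8
Since f''(x) = 8 > 0, this is a minimum.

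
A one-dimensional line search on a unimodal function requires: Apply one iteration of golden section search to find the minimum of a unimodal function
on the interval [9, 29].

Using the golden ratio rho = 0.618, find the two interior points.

Golden section search on [9, 29].
Golden ratio rho = 0.618 (approx).
Interior points:
  x_1 = 9 + (1-0.618)*20 = 16.6400
  x_2 = 9 + 0.618*20 = 21.3600
Compare f(x_1) and f(x_2) to determine which subinterval to keep.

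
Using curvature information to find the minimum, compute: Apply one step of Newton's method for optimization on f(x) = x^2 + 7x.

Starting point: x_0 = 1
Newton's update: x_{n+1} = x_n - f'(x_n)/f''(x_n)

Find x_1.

f(x) = x^2 + 7x
f'(x) = 2x + (7), f''(x) = 2
Newton step: x_1 = x_0 - f'(x_0)/f''(x_0)
f'(1) = 9
x_1 = 1 - 9/2 = -7/2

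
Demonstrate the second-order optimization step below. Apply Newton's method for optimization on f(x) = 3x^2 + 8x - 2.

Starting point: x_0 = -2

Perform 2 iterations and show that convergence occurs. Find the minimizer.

f(x) = 3x^2 + 8x - 2, f'(x) = 6x + (8), f''(x) = 6
Step 1: f'(-2) = -4, x_1 = -2 - -4/6 = -4/3
Step 2: f'(-4/3) = 0, x_2 = -4/3 (converged)
Newton's method converges in 1 step for quadratics.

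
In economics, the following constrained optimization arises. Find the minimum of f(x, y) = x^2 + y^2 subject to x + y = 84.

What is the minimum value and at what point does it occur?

Substitute y = 84 - x into f(x,y) = x^2 + y^2:
g(x) = x^2 + (84 - x)^2 = 2x^2 - 168x + 7056
g'(x) = 4x - 168 = 0  =>  x = 42
y = 84 - 42 = 42
Minimum value = 42^2 + 42^2 = 3528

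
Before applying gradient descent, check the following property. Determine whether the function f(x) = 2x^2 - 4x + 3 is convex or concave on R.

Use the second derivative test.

f(x) = 2x^2 - 4x + 3
f'(x) = 4x - 4
f''(x) = 4
Since f''(x) = 4 > 0 for all x, f is convex on R.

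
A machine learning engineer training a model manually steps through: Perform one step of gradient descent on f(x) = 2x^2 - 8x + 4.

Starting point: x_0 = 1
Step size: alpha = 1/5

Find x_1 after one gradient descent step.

f(x) = 2x^2 - 8x + 4
f'(x) = 4x - 8
f'(1) = 4*1 + (-8) = -4
x_1 = x_0 - alpha * f'(x_0) = 1 - 1/5 * -4 = 9/5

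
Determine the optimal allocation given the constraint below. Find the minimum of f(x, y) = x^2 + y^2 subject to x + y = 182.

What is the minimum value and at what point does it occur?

Substitute y = 182 - x into f(x,y) = x^2 + y^2:
g(x) = x^2 + (182 - x)^2 = 2x^2 - 364x + 33124
g'(x) = 4x - 364 = 0  =>  x = 91
y = 182 - 91 = 91
Minimum value = 91^2 + 91^2 = 16562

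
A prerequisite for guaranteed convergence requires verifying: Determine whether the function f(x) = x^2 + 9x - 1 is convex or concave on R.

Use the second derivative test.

f(x) = x^2 + 9x - 1
f'(x) = 2x + 9
f''(x) = 2
Since f''(x) = 2 > 0 for all x, f is convex on R.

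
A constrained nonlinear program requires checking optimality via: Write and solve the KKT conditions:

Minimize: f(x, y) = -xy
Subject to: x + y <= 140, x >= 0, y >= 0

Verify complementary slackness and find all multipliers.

Problem: min -xy s.t. x + y <= 140 (multiplier lambda), x >= 0 (mu_x), y >= 0 (mu_y)
KKT stationarity: -y + lambda - mu_x = 0, -x + lambda - mu_y = 0, with lambda, mu_x, mu_y >= 0
Complementary slackness: lambda*(x + y - 140) = 0, mu_x*x = 0, mu_y*y = 0
If lambda = 0: y = -mu_x <= 0 and x = -mu_y <= 0 force x = y = 0 with f = 0; but x = y = 70 is feasible with f = -4900 < 0, so this is not the minimum. Hence lambda > 0 and x + y = 140.
Try x > 0, y > 0 (so mu_x = mu_y = 0): y = lambda, x = lambda => x = y = lambda
x + y = 140 => 2*lambda = 140 => lambda = 70
x* = y* = 70 > 0, consistent with mu_x = mu_y = 0.
(Any feasible point with x = 0 or y = 0 has f = 0 > -4900, so the minimum is not on those boundaries.)
min(-xy) = -4900 (i.e. max xy = 4900)
Multipliers: lambda = 70, mu_x = 0, mu_y = 0
Complementary slackness: lambda*(x + y - 140) = 70*(70 + 70 - 140) = 0, mu_x*x = 0*70 = 0, mu_y*y = 0*70 = 0. Satisfied.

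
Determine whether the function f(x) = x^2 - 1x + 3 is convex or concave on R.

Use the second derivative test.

f(x) = x^2 - 1x + 3
f'(x) = 2x - 1
f''(x) = 2
Since f''(x) = 2 > 0 for all x, f is convex on R.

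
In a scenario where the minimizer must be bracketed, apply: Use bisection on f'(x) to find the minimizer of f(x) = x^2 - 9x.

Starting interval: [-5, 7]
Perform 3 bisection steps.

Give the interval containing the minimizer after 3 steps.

Finding critical point of f(x) = x^2 - 9x using bisection on f'(x) = 2x + -9.
f'(x) = 0 when x = 9/2.
Starting interval: [-5, 7]
Step 1: mid = 1, f'(mid) = -7, new interval = [1, 7]
Step 2: mid = 4, f'(mid) = -1, new interval = [4, 7]
Step 3: mid = 11/2, f'(mid) = 2, new interval = [4, 11/2]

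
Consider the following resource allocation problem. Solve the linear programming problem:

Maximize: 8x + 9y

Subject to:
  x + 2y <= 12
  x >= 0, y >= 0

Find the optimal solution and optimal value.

The feasible region has vertices at [(0, 0), (12, 0), (0, 6)].
Checking objective 8x + 9y at each vertex:
  (0, 0): 8*0 + 9*0 = 0
  (12, 0): 8*12 + 9*0 = 96
  (0, 6): 8*0 + 9*6 = 54
Maximum is 96 at (12, 0).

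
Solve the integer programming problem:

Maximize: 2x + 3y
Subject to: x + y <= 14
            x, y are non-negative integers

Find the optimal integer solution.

Objective: 2x + 3y, constraint: x + y <= 14
Coefficient of y is 3 > coefficient of x is 2, so allocate the entire budget to y.
Optimal: x = 0, y = 14, value = 42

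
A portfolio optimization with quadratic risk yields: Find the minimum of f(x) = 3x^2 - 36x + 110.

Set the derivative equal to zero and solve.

f(x) = 3x^2 - 36x + 110
f'(x) = 6x + (-36) = 0
x = 36/6 = 6
f(6) = 2
Since f''(x) = 6 > 0, this is a minimum.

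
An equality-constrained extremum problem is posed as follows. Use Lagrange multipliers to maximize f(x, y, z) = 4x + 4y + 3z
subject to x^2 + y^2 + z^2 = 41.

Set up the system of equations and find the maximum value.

Lagrange conditions: 4 = 2*lambda*x, 4 = 2*lambda*y, 3 = 2*lambda*z
So x:4 = y:4 = z:3, i.e. x = 4t, y = 4t, z = 3t
Constraint: t^2*(4^2 + 4^2 + 3^2) = 41
  t^2 * 41 = 41  =>  t = sqrt(1)
Maximum = 4*4t + 4*4t + 3*3t = 41*sqrt(1) = 41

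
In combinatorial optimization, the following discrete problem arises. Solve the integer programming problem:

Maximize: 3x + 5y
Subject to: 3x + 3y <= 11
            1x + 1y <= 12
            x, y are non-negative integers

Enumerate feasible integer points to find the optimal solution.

Constraint 1: 3x + 3y <= 11
Constraint 2: 1x + 1y <= 12
Feasible x range (need y >= 0): 0 <= x <= min(11/3, 12/1) => x in {0, ..., 3}.
Enumerate feasible integer points row by row (the coefficient of y is 5 > 0, so for each x the largest feasible y gives the best value):
  x = 0: y <= min((11 - 3*0)/3, (12 - 1*0)/1) => y in {0, ..., 3}; best 3*0 + 5*3 = 15
  x = 1: y <= min((11 - 3*1)/3, (12 - 1*1)/1) => y in {0, ..., 2}; best 3*1 + 5*2 = 13
  x = 2: y <= min((11 - 3*2)/3, (12 - 1*2)/1) => y in {0, ..., 1}; best 3*2 + 5*1 = 11
  x = 3: y <= min((11 - 3*3)/3, (12 - 1*3)/1) => y in {0}; best 3*3 + 5*0 = 9
The maximum 3x + 5y = 15 is achieved at x = 0, y = 3.
Check: 3*0 + 3*3 = 9 <= 11 and 1*0 + 1*3 = 3 <= 12.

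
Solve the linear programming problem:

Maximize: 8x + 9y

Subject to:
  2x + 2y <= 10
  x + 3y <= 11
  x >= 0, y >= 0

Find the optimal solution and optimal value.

Feasible vertices: (0, 0), (0, 11/3), (2, 3), (5, 0)
Objective 8x + 9y at each:
  (0, 0): 0
  (0, 11/3): 33
  (2, 3): 43
  (5, 0): 40
Maximum is 43 at (2, 3).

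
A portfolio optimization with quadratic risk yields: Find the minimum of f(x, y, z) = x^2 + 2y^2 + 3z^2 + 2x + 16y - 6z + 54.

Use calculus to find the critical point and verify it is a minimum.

f(x,y,z) = x^2 + 2y^2 + 3z^2 + 2x + 16y - 6z + 54
df/dx = 2x + (2) = 0 => x = -1
df/dy = 4y + (16) = 0 => y = -4
df/dz = 6z + (-6) = 0 => z = 1
f(-1,-4,1) = 1*(-1)^2 + 2*(-4)^2 + 3*(1)^2 + 2*(-1) + 16*(-4) + -6*(1) + 54 = 18
Hessian is diagonal with entries 2, 4, 6 > 0, confirmed minimum.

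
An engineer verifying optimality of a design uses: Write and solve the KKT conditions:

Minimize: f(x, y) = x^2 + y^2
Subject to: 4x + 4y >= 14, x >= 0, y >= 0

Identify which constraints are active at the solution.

KKT conditions for min x^2 + y^2 s.t. 4x + 4y >= 14, x >= 0, y >= 0:
Stationarity: 2x = mu*4 + mu_x, 2y = mu*4 + mu_y, with mu, mu_x, mu_y >= 0
Complementary slackness: mu*(4x + 4y - 14) = 0, mu_x*x = 0, mu_y*y = 0
(0, 0) is infeasible (4*0 + 4*0 < 14), so if mu = 0 stationarity would force x = mu_x/2 >= 0, y = mu_y/2 >= 0 with mu_x*x = mu_y*y = 0, i.e. x = y = 0: contradiction. Hence mu > 0 and 4x + 4y = 14 is active.
Try x > 0, y > 0 (so mu_x = mu_y = 0): x = 4*mu/2, y = 4*mu/2
Substitute: 4*(4*mu/2) + 4*(4*mu/2) = 14
  mu*32/2 = 14 => mu = 7/8
x* = 7/4 > 0, y* = 7/4 > 0, consistent with mu_x = mu_y = 0.
f is convex and the constraints are linear, so this KKT point is the global minimum.
f* = 49/8
Active constraints: 4x + 4y >= 14 (holds with equality, mu = 7/8 > 0); x >= 0 and y >= 0 are inactive (mu_x = mu_y = 0).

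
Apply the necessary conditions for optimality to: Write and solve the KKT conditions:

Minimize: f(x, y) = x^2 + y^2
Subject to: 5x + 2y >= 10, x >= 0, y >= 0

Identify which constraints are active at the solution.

KKT conditions for min x^2 + y^2 s.t. 5x + 2y >= 10, x >= 0, y >= 0:
Stationarity: 2x = mu*5 + mu_x, 2y = mu*2 + mu_y, with mu, mu_x, mu_y >= 0
Complementary slackness: mu*(5x + 2y - 10) = 0, mu_x*x = 0, mu_y*y = 0
(0, 0) is infeasible (5*0 + 2*0 < 10), so if mu = 0 stationarity would force x = mu_x/2 >= 0, y = mu_y/2 >= 0 with mu_x*x = mu_y*y = 0, i.e. x = y = 0: contradiction. Hence mu > 0 and 5x + 2y = 10 is active.
Try x > 0, y > 0 (so mu_x = mu_y = 0): x = 5*mu/2, y = 2*mu/2
Substitute: 5*(5*mu/2) + 2*(2*mu/2) = 10
  mu*29/2 = 10 => mu = 20/29
x* = 50/29 > 0, y* = 20/29 > 0, consistent with mu_x = mu_y = 0.
f is convex and the constraints are linear, so this KKT point is the global minimum.
f* = 100/29
Active constraints: 5x + 2y >= 10 (holds with equality, mu = 20/29 > 0); x >= 0 and y >= 0 are inactive (mu_x = mu_y = 0).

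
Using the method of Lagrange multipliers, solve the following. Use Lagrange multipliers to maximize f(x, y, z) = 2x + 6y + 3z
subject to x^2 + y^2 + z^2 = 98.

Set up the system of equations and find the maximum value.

Lagrange conditions: 2 = 2*lambda*x, 6 = 2*lambda*y, 3 = 2*lambda*z
So x:2 = y:6 = z:3, i.e. x = 2t, y = 6t, z = 3t
Constraint: t^2*(2^2 + 6^2 + 3^2) = 98
  t^2 * 49 = 98  =>  t = sqrt(2)
Maximum = 2*2t + 6*6t + 3*3t = 49*sqrt(2) = sqrt(4802)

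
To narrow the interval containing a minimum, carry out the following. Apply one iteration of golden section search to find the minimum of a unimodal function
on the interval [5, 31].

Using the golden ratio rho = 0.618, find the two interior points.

Golden section search on [5, 31].
Golden ratio rho = 0.618 (approx).
Interior points:
  x_1 = 5 + (1-0.618)*26 = 14.9320
  x_2 = 5 + 0.618*26 = 21.0680
Compare f(x_1) and f(x_2) to determine which subinterval to keep.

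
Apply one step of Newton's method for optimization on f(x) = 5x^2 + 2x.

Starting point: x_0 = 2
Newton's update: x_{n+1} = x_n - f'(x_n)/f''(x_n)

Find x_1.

f(x) = 5x^2 + 2x
f'(x) = 10x + (2), f''(x) = 10
Newton step: x_1 = x_0 - f'(x_0)/f''(x_0)
f'(2) = 22
x_1 = 2 - 22/10 = -1/5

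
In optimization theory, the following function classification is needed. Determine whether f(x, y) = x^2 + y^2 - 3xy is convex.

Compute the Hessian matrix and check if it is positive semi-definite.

f(x,y) = x^2 + y^2 - 3xy
Hessian H = [[2, -3], [-3, 2]]
trace(H) = 4, det(H) = -5
Eigenvalues: (4 +/- sqrt(36)) / 2 = 5, -1
Since not both eigenvalues positive, f is neither convex nor concave.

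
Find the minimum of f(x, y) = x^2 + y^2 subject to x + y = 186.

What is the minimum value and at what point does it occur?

Substitute y = 186 - x into f(x,y) = x^2 + y^2:
g(x) = x^2 + (186 - x)^2 = 2x^2 - 372x + 34596
g'(x) = 4x - 372 = 0  =>  x = 93
y = 186 - 93 = 93
Minimum value = 93^2 + 93^2 = 17298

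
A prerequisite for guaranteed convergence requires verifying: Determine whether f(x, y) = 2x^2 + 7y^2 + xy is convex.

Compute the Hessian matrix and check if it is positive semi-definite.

f(x,y) = 2x^2 + 7y^2 + xy
Hessian H = [[4, 1], [1, 14]]
trace(H) = 18, det(H) = 55
Eigenvalues: (18 +/- sqrt(104)) / 2 = 14.1, 3.901
Since both eigenvalues > 0, f is convex.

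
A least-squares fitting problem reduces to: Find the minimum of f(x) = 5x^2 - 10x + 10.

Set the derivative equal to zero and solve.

f(x) = 5x^2 - 10x + 10
f'(x) = 10x + (-10) = 0
x = 10/10 = 1
f(1) = 5
Since f''(x) = 10 > 0, this is a minimum.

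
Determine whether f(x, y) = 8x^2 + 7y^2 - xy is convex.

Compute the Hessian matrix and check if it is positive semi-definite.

f(x,y) = 8x^2 + 7y^2 - xy
Hessian H = [[16, -1], [-1, 14]]
trace(H) = 30, det(H) = 223
Eigenvalues: (30 +/- sqrt(8)) / 2 = 16.41, 13.59
Since both eigenvalues > 0, f is convex.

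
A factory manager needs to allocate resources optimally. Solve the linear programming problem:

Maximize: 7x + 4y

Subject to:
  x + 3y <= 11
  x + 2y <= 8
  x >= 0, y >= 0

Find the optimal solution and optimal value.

Feasible vertices: (0, 0), (0, 11/3), (2, 3), (8, 0)
Objective 7x + 4y at each:
  (0, 0): 0
  (0, 11/3): 44/3
  (2, 3): 26
  (8, 0): 56
Maximum is 56 at (8, 0).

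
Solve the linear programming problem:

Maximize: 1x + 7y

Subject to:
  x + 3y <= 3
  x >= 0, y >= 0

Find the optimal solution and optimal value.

The feasible region has vertices at [(0, 0), (3, 0), (0, 1)].
Checking objective 1x + 7y at each vertex:
  (0, 0): 1*0 + 7*0 = 0
  (3, 0): 1*3 + 7*0 = 3
  (0, 1): 1*0 + 7*1 = 7
Maximum is 7 at (0, 1).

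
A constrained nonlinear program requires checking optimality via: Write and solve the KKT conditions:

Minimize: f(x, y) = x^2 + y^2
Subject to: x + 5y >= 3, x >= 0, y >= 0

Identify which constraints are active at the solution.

KKT conditions for min x^2 + y^2 s.t. 1x + 5y >= 3, x >= 0, y >= 0:
Stationarity: 2x = mu*1 + mu_x, 2y = mu*5 + mu_y, with mu, mu_x, mu_y >= 0
Complementary slackness: mu*(x + 5y - 3) = 0, mu_x*x = 0, mu_y*y = 0
(0, 0) is infeasible (1*0 + 5*0 < 3), so if mu = 0 stationarity would force x = mu_x/2 >= 0, y = mu_y/2 >= 0 with mu_x*x = mu_y*y = 0, i.e. x = y = 0: contradiction. Hence mu > 0 and x + 5y = 3 is active.
Try x > 0, y > 0 (so mu_x = mu_y = 0): x = 1*mu/2, y = 5*mu/2
Substitute: 1*(1*mu/2) + 5*(5*mu/2) = 3
  mu*26/2 = 3 => mu = 3/13
x* = 3/26 > 0, y* = 15/26 > 0, consistent with mu_x = mu_y = 0.
f is convex and the constraints are linear, so this KKT point is the global minimum.
f* = 9/26
Active constraints: x + 5y >= 3 (holds with equality, mu = 3/13 > 0); x >= 0 and y >= 0 are inactive (mu_x = mu_y = 0).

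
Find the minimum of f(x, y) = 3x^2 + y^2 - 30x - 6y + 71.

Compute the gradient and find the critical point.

f(x,y) = 3x^2 + y^2 - 30x - 6y + 71
df/dx = 6x + (-30) = 0  =>  x = 5
df/dy = 2y + (-6) = 0  =>  y = 3
f(5, 3) = 3*(5)^2 + 1*(3)^2 + -30*(5) + -6*(3) + 71 = -13
Hessian is diagonal with entries 6, 2 > 0, so this is a minimum.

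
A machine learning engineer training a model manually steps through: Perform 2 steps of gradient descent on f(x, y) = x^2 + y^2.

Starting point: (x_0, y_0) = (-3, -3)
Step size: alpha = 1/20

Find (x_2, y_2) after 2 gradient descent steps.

f(x,y) = x^2 + y^2
grad_x = 2x + 0y, grad_y = 2y + 0x
Step 1: grad = (-6, -6), (-27/10, -27/10)
Step 2: grad = (-27/5, -27/5), (-243/100, -243/100)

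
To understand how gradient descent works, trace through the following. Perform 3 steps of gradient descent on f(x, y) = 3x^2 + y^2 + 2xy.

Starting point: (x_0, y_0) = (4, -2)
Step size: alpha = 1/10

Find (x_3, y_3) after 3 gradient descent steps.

f(x,y) = 3x^2 + y^2 + 2xy
grad_x = 6x + 2y, grad_y = 2y + 2x
Step 1: grad = (20, 4), (2, -12/5)
Step 2: grad = (36/5, -4/5), (32/25, -58/25)
Step 3: grad = (76/25, -52/25), (122/125, -264/125)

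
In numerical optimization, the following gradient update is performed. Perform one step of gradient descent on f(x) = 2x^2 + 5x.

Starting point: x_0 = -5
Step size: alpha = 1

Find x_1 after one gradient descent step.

f(x) = 2x^2 + 5x
f'(x) = 4x + 5
f'(-5) = 4*-5 + (5) = -15
x_1 = x_0 - alpha * f'(x_0) = -5 - 1 * -15 = 10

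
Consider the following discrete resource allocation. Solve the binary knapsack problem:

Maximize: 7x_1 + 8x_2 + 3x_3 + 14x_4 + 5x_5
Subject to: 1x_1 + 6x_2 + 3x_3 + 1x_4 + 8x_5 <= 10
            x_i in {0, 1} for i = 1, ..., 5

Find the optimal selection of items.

Items: item 1 (v=7, w=1), item 2 (v=8, w=6), item 3 (v=3, w=3), item 4 (v=14, w=1), item 5 (v=5, w=8)
Capacity: 10
Checking all 32 subsets (w = total weight, v = total value):
  {}: w = 0, v = 0
  {1}: w = 1, v = 7
  {2}: w = 6, v = 8
  {3}: w = 3, v = 3
  {4}: w = 1, v = 14
  {5}: w = 8, v = 5
  {1, 2}: w = 7, v = 15
  {1, 3}: w = 4, v = 10
  {1, 4}: w = 2, v = 21
  {1, 5}: w = 9, v = 12
  {2, 3}: w = 9, v = 11
  {2, 4}: w = 7, v = 22
  {2, 5}: w = 14 > 10, infeasible
  {3, 4}: w = 4, v = 17
  {3, 5}: w = 11 > 10, infeasible
  {4, 5}: w = 9, v = 19
  {1, 2, 3}: w = 10, v = 18
  {1, 2, 4}: w = 8, v = 29
  {1, 2, 5}: w = 15 > 10, infeasible
  {1, 3, 4}: w = 5, v = 24
  {1, 3, 5}: w = 12 > 10, infeasible
  {1, 4, 5}: w = 10, v = 26
  {2, 3, 4}: w = 10, v = 25
  {2, 3, 5}: w = 17 > 10, infeasible
  {2, 4, 5}: w = 15 > 10, infeasible
  {3, 4, 5}: w = 12 > 10, infeasible
  {1, 2, 3, 4}: w = 11 > 10, infeasible
  {1, 2, 3, 5}: w = 18 > 10, infeasible
  {1, 2, 4, 5}: w = 16 > 10, infeasible
  {1, 3, 4, 5}: w = 13 > 10, infeasible
  {2, 3, 4, 5}: w = 18 > 10, infeasible
  {1, 2, 3, 4, 5}: w = 19 > 10, infeasible
Best feasible subset: items [1, 2, 4]
Total weight: 8 <= 10, total value: 29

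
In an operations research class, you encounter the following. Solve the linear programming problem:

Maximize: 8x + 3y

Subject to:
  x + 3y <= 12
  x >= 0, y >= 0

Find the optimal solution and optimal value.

The feasible region has vertices at [(0, 0), (12, 0), (0, 4)].
Checking objective 8x + 3y at each vertex:
  (0, 0): 8*0 + 3*0 = 0
  (12, 0): 8*12 + 3*0 = 96
  (0, 4): 8*0 + 3*4 = 12
Maximum is 96 at (12, 0).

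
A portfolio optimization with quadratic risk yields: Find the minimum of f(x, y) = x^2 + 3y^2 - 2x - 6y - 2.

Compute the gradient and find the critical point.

f(x,y) = x^2 + 3y^2 - 2x - 6y - 2
df/dx = 2x + (-2) = 0  =>  x = 1
df/dy = 6y + (-6) = 0  =>  y = 1
f(1, 1) = 1*(1)^2 + 3*(1)^2 + -2*(1) + -6*(1) + -2 = -6
Hessian is diagonal with entries 2, 6 > 0, so this is a minimum.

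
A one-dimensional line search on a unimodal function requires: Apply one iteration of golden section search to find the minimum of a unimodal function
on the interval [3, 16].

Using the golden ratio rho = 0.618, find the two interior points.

Golden section search on [3, 16].
Golden ratio rho = 0.618 (approx).
Interior points:
  x_1 = 3 + (1-0.618)*13 = 7.9660
  x_2 = 3 + 0.618*13 = 11.0340
Compare f(x_1) and f(x_2) to determine which subinterval to keep.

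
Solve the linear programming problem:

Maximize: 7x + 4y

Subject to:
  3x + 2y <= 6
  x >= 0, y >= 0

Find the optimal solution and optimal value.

The feasible region has vertices at [(0, 0), (2, 0), (0, 3)].
Checking objective 7x + 4y at each vertex:
  (0, 0): 7*0 + 4*0 = 0
  (2, 0): 7*2 + 4*0 = 14
  (0, 3): 7*0 + 4*3 = 12
Maximum is 14 at (2, 0).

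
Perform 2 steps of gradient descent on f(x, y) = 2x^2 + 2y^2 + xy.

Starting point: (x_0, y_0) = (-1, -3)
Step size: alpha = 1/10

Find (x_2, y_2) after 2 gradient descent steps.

f(x,y) = 2x^2 + 2y^2 + xy
grad_x = 4x + 1y, grad_y = 4y + 1x
Step 1: grad = (-7, -13), (-3/10, -17/10)
Step 2: grad = (-29/10, -71/10), (-1/100, -99/100)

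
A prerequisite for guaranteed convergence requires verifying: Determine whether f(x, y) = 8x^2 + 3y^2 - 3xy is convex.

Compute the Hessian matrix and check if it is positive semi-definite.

f(x,y) = 8x^2 + 3y^2 - 3xy
Hessian H = [[16, -3], [-3, 6]]
trace(H) = 22, det(H) = 87
Eigenvalues: (22 +/- sqrt(136)) / 2 = 16.83, 5.169
Since both eigenvalues > 0, f is convex.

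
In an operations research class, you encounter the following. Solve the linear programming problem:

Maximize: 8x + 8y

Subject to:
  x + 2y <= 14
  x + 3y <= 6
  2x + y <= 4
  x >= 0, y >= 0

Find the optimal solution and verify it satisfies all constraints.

Feasible vertices: (0, 0), (0, 2), (6/5, 8/5), (2, 0)
Objective 8x + 8y at each vertex:
  (0, 0): 0
  (0, 2): 16
  (6/5, 8/5): 112/5
  (2, 0): 16
Maximum is 112/5 at (6/5, 8/5).
Verify constraints at (x, y) = (6/5, 8/5):
  1*(6/5) + 2*(8/5) = 22/5 <= 14
  1*(6/5) + 3*(8/5) = 6 <= 6 (active)
  2*(6/5) + 1*(8/5) = 4 <= 4 (active)
  x = 6/5 >= 0, y = 8/5 >= 0. All constraints satisfied.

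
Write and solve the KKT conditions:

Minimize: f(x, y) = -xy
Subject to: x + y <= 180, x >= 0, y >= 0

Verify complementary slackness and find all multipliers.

Problem: min -xy s.t. x + y <= 180 (multiplier lambda), x >= 0 (mu_x), y >= 0 (mu_y)
KKT stationarity: -y + lambda - mu_x = 0, -x + lambda - mu_y = 0, with lambda, mu_x, mu_y >= 0
Complementary slackness: lambda*(x + y - 180) = 0, mu_x*x = 0, mu_y*y = 0
If lambda = 0: y = -mu_x <= 0 and x = -mu_y <= 0 force x = y = 0 with f = 0; but x = y = 90 is feasible with f = -8100 < 0, so this is not the minimum. Hence lambda > 0 and x + y = 180.
Try x > 0, y > 0 (so mu_x = mu_y = 0): y = lambda, x = lambda => x = y = lambda
x + y = 180 => 2*lambda = 180 => lambda = 90
x* = y* = 90 > 0, consistent with mu_x = mu_y = 0.
(Any feasible point with x = 0 or y = 0 has f = 0 > -8100, so the minimum is not on those boundaries.)
min(-xy) = -8100 (i.e. max xy = 8100)
Multipliers: lambda = 90, mu_x = 0, mu_y = 0
Complementary slackness: lambda*(x + y - 180) = 90*(90 + 90 - 180) = 0, mu_x*x = 0*90 = 0, mu_y*y = 0*90 = 0. Satisfied.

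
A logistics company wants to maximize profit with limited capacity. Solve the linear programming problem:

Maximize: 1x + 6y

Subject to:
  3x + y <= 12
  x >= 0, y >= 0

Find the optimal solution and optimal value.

The feasible region has vertices at [(0, 0), (4, 0), (0, 12)].
Checking objective 1x + 6y at each vertex:
  (0, 0): 1*0 + 6*0 = 0
  (4, 0): 1*4 + 6*0 = 4
  (0, 12): 1*0 + 6*12 = 72
Maximum is 72 at (0, 12).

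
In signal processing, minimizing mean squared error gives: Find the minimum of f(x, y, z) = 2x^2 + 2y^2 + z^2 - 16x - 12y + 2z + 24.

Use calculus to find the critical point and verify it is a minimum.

f(x,y,z) = 2x^2 + 2y^2 + z^2 - 16x - 12y + 2z + 24
df/dx = 4x + (-16) = 0 => x = 4
df/dy = 4y + (-12) = 0 => y = 3
df/dz = 2z + (2) = 0 => z = -1
f(4,3,-1) = 2*(4)^2 + 2*(3)^2 + 1*(-1)^2 + -16*(4) + -12*(3) + 2*(-1) + 24 = -27
Hessian is diagonal with entries 4, 4, 2 > 0, confirmed minimum.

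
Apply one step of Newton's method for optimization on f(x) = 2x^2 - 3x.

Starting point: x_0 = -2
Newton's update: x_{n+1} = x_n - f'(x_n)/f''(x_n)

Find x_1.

f(x) = 2x^2 - 3x
f'(x) = 4x + (-3), f''(x) = 4
Newton step: x_1 = x_0 - f'(x_0)/f''(x_0)
f'(-2) = -11
x_1 = -2 - -11/4 = 3/4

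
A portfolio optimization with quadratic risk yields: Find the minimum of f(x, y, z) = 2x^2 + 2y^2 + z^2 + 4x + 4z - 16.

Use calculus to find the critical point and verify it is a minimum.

f(x,y,z) = 2x^2 + 2y^2 + z^2 + 4x + 4z - 16
df/dx = 4x + (4) = 0 => x = -1
df/dy = 4y + (0) = 0 => y = 0
df/dz = 2z + (4) = 0 => z = -2
f(-1,0,-2) = 2*(-1)^2 + 2*(0)^2 + 1*(-2)^2 + 4*(-1) + 4*(-2) + -16 = -22
Hessian is diagonal with entries 4, 4, 2 > 0, confirmed minimum.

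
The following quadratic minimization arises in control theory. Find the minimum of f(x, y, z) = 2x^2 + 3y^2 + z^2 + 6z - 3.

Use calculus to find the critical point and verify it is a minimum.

f(x,y,z) = 2x^2 + 3y^2 + z^2 + 6z - 3
df/dx = 4x + (0) = 0 => x = 0
df/dy = 6y + (0) = 0 => y = 0
df/dz = 2z + (6) = 0 => z = -3
f(0,0,-3) = 2*(0)^2 + 3*(0)^2 + 1*(-3)^2 + 6*(-3) + -3 = -12
Hessian is diagonal with entries 4, 6, 2 > 0, confirmed minimum.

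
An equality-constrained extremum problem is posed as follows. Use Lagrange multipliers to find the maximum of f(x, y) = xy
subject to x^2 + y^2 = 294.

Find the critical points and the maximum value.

Lagrange conditions: y = 2*lambda*x and x = 2*lambda*y
If x = 0 then y = 0, violating the constraint, so x, y != 0.
Dividing: y/x = x/y => x^2 = y^2 => y = x or y = -x
Constraint: 2x^2 = 294 => x^2 = 147 => x = +/-sqrt(147)
Critical points: (sqrt(147), sqrt(147)), (-sqrt(147), -sqrt(147)), (sqrt(147), -sqrt(147)), (-sqrt(147), sqrt(147))
  y = x:  xy = x^2 = 147  at (sqrt(147), sqrt(147)) and (-sqrt(147), -sqrt(147))
  y = -x: xy = -x^2 = -147 at (sqrt(147), -sqrt(147)) and (-sqrt(147), sqrt(147))
Maximum xy = 147 at (sqrt(147), sqrt(147)) and (-sqrt(147), -sqrt(147))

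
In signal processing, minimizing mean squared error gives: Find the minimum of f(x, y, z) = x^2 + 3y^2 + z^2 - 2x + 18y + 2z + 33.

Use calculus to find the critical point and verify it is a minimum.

f(x,y,z) = x^2 + 3y^2 + z^2 - 2x + 18y + 2z + 33
df/dx = 2x + (-2) = 0 => x = 1
df/dy = 6y + (18) = 0 => y = -3
df/dz = 2z + (2) = 0 => z = -1
f(1,-3,-1) = 1*(1)^2 + 3*(-3)^2 + 1*(-1)^2 + -2*(1) + 18*(-3) + 2*(-1) + 33 = 4
Hessian is diagonal with entries 2, 6, 2 > 0, confirmed minimum.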